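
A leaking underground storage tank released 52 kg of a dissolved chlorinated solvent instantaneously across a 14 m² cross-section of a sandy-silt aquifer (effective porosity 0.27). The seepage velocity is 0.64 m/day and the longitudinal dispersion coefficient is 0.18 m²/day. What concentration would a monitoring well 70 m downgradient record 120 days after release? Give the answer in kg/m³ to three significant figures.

0.489 kg/m³

For an instantaneous plane source, C(x,t) = M/(n_e·A·√(4πDt)) · exp(−(x−vt)²/(4Dt)), with n_e·A the pore (flow) area.
Plume center vt = 0.64 × 120 = 76.8 m, so the well at 70 m is 6.8 m upgradient of the peak.
√(4πDt) = 16.48 m, giving peak height M/(n_e·A·√(4πDt)) = 52/(0.27 × 14 × 16.48) = 0.8347 kg/m³.
(x−vt)²/(4Dt) = (-6.8)²/(4 × 0.18 × 120) = 0.5352; exp(−0.5352) = 0.5856.
C = 0.8347 × 0.5856 = 0.489 kg/m³.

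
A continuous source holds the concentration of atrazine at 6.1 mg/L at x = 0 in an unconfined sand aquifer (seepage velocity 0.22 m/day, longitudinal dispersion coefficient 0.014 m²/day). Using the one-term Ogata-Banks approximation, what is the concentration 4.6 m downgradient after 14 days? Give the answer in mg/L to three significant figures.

For a continuous step input, C/C₀ ≈ ½·erfc((x−vt)/(2√(Dt))).
vt = 0.22 × 14 = 3.08 m and 2√(Dt) = 2√(0.014 × 14) = 0.8854 m.
Argument (x−vt)/(2√(Dt)) = (4.6 − 3.08)/0.8854 = 1.717; ½·erfc(1.717) = 0.007587.
C = 6.1 × 0.007587 = 0.0463 mg/L.

0.0463 mg/L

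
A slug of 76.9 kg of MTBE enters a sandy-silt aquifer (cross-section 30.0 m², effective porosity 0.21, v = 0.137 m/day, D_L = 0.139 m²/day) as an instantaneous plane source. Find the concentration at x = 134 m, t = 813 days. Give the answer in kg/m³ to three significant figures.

For an instantaneous plane source, C(x,t) = M/(n_e·A·√(4πDt)) · exp(−(x−vt)²/(4Dt)), with n_e·A the pore (flow) area.
Plume center vt = 0.137 × 813 = 111.381 m, so the well at 134 m is 22.619 m downgradient of the peak.
√(4πDt) = 37.68 m, giving peak height M/(n_e·A·√(4πDt)) = 76.9/(0.21 × 30.0 × 37.68) = 0.3239 kg/m³.
(x−vt)²/(4Dt) = (22.619)²/(4 × 0.139 × 813) = 1.132; exp(−1.132) = 0.3224.
C = 0.3239 × 0.3224 = 0.104 kg/m³.

0.104 kg/m³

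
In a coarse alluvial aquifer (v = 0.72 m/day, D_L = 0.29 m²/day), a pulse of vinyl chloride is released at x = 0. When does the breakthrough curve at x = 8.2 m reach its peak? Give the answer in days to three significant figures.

10.8 days

For the 1D instantaneous-source solution, setting ∂C/∂t = 0 at fixed x gives v²t² + 2Dt − x² = 0, so t = (√(D² + v²x²) − D)/v².
√(D² + v²x²) = √(0.29² + 0.72² × 8.2²) = 5.911; v² = 0.5184.
t = (5.911 − 0.29)/0.5184 = 10.8 days (vs. the pure-advection estimate x/v = 11.4 d).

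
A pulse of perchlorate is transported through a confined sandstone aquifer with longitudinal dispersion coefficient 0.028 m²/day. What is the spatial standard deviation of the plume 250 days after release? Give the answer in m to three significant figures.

3.74 m

Dispersive spreading gives a Gaussian with σ² = 2Dt; advection only shifts the center.
σ = √(2 × 0.028 × 250) = 3.74 m.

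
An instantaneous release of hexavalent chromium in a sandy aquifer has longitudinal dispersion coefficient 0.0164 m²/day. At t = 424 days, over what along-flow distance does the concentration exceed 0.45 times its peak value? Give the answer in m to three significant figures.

9.43 m

The plume is Gaussian with σ = √(2Dt) = √(2 × 0.0164 × 424) = 3.729 m.
C/C_peak = exp(−Δx²/(2σ²)) = 0.45 ⇒ Δx = σ·√(−2 ln 0.45) = 3.729 × 1.264 = 4.713 m.
Width = 2Δx = 9.43 m.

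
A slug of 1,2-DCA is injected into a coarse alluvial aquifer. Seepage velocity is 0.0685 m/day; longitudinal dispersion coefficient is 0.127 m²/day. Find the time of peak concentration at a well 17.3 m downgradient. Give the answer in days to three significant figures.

For the 1D instantaneous-source solution, setting ∂C/∂t = 0 at fixed x gives v²t² + 2Dt − x² = 0, so t = (√(D² + v²x²) − D)/v².
√(D² + v²x²) = √(0.127² + 0.0685² × 17.3²) = 1.192; v² = 0.00469225.
t = (1.192 − 0.127)/0.00469225 = 227 days (vs. the pure-advection estimate x/v = 253 d).

227 days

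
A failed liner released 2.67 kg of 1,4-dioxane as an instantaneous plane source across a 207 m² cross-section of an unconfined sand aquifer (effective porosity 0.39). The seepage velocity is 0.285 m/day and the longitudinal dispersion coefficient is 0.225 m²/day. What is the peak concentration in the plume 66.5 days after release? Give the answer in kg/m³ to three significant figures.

0.00241 kg/m³

The peak of an instantaneous 1D plume sits at x = vt; there the Gaussian factor is 1 and C_max = M/(n_e·A·√(4πDt)), where n_e·A is the pore area the mass is dissolved in.
√(4πDt) = √(4π × 0.225 × 66.5) = 13.71 m, so C_max = 2.67/(0.39 × 207 × 13.71) = 0.00241 kg/m³.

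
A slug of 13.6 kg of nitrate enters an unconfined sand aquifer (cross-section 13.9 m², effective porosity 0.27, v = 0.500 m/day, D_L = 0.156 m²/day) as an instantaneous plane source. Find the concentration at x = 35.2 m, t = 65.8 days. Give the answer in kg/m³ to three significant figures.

0.280 kg/m³

For an instantaneous plane source, C(x,t) = M/(n_e·A·√(4πDt)) · exp(−(x−vt)²/(4Dt)), with n_e·A the pore (flow) area.
Plume center vt = 0.500 × 65.8 = 32.9 m, so the well at 35.2 m is 2.3 m downgradient of the peak.
√(4πDt) = 11.36 m, giving peak height M/(n_e·A·√(4πDt)) = 13.6/(0.27 × 13.9 × 11.36) = 0.3190 kg/m³.
(x−vt)²/(4Dt) = (2.3)²/(4 × 0.156 × 65.8) = 0.1288; exp(−0.1288) = 0.8791.
C = 0.3190 × 0.8791 = 0.280 kg/m³.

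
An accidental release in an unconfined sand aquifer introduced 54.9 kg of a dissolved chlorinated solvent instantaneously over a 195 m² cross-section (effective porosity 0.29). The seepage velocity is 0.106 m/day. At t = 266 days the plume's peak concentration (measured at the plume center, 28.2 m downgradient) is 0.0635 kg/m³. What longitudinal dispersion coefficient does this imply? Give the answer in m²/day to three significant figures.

0.0699 m²/day

At the plume center C_max = M/(n_e·A·√(4πDt)), so D = M²/(4πt·(n_e·A·C_max)²).
n_e·A·C_max = 0.29 × 195 × 0.0635 = 3.591 kg/m.
D = 54.9²/(4π × 266 × 3.591²) = 0.0699 m²/day.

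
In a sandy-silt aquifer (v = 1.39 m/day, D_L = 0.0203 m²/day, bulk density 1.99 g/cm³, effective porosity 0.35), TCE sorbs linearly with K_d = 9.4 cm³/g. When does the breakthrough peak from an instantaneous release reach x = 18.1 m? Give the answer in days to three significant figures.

Retardation factor R = 1 + ρ_b·K_d/n = 1 + 1.99 × 9.4/0.35 = 54.45.
Sorption retards both mechanisms: v_R = v/R = 0.02553 m/day, D_R = D/R = 0.0003728 m²/day.
Peak time from v_R²t² + 2D_R t − x² = 0: t = (√(D_R² + v_R²x²) − D_R)/v_R².
√(D_R² + v_R²x²) = √(0.0003728² + 0.02553² × 18.1²) = 0.4621; v_R² = 0.0006518.
t = (0.4621 − 0.0003728)/0.0006518 = 708 days.

708 days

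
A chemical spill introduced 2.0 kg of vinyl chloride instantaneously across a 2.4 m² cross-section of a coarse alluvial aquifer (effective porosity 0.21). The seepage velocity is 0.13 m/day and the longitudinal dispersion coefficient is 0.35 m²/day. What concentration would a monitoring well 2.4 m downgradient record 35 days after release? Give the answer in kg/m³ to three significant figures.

For an instantaneous plane source, C(x,t) = M/(n_e·A·√(4πDt)) · exp(−(x−vt)²/(4Dt)), with n_e·A the pore (flow) area.
Plume center vt = 0.13 × 35 = 4.55 m, so the well at 2.4 m is 2.15 m upgradient of the peak.
√(4πDt) = 12.41 m, giving peak height M/(n_e·A·√(4πDt)) = 2.0/(0.21 × 2.4 × 12.41) = 0.3198 kg/m³.
(x−vt)²/(4Dt) = (-2.15)²/(4 × 0.35 × 35) = 0.09434; exp(−0.09434) = 0.9100.
C = 0.3198 × 0.9100 = 0.291 kg/m³.

0.291 kg/m³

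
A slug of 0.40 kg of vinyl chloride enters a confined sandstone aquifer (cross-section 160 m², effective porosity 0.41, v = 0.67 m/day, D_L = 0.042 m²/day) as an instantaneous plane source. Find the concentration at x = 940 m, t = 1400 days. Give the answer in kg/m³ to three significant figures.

For an instantaneous plane source, C(x,t) = M/(n_e·A·√(4πDt)) · exp(−(x−vt)²/(4Dt)), with n_e·A the pore (flow) area.
Plume center vt = 0.67 × 1400 = 938 m, so the well at 940 m is 2 m downgradient of the peak.
√(4πDt) = 27.18 m, giving peak height M/(n_e·A·√(4πDt)) = 0.40/(0.41 × 160 × 27.18) = 0.0002243 kg/m³.
(x−vt)²/(4Dt) = (2)²/(4 × 0.042 × 1400) = 0.01701; exp(−0.01701) = 0.9831.
C = 0.0002243 × 0.9831 = 0.000221 kg/m³.

0.000221 kg/m³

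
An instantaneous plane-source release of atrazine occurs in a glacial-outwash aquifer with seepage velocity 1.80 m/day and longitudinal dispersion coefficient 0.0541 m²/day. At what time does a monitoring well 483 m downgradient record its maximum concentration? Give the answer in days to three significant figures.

For the 1D instantaneous-source solution, setting ∂C/∂t = 0 at fixed x gives v²t² + 2Dt − x² = 0, so t = (√(D² + v²x²) − D)/v².
√(D² + v²x²) = √(0.0541² + 1.80² × 483²) = 869.4; v² = 3.24.
t = (869.4 − 0.0541)/3.24 = 268 days (vs. the pure-advection estimate x/v = 268 d).

268 days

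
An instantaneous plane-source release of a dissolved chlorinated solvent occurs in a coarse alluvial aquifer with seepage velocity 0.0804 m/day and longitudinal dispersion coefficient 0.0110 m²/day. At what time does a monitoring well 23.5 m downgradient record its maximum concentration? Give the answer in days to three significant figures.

For the 1D instantaneous-source solution, setting ∂C/∂t = 0 at fixed x gives v²t² + 2Dt − x² = 0, so t = (√(D² + v²x²) − D)/v².
√(D² + v²x²) = √(0.0110² + 0.0804² × 23.5²) = 1.889; v² = 0.00646416.
t = (1.889 − 0.0110)/0.00646416 = 291 days (vs. the pure-advection estimate x/v = 292 d).

291 days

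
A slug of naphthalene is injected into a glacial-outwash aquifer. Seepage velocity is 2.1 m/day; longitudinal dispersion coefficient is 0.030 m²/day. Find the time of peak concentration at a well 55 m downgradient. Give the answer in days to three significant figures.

For the 1D instantaneous-source solution, setting ∂C/∂t = 0 at fixed x gives v²t² + 2Dt − x² = 0, so t = (√(D² + v²x²) − D)/v².
√(D² + v²x²) = √(0.030² + 2.1² × 55²) = 115.5; v² = 4.41.
t = (115.5 − 0.030)/4.41 = 26.2 days (vs. the pure-advection estimate x/v = 26.2 d).

26.2 days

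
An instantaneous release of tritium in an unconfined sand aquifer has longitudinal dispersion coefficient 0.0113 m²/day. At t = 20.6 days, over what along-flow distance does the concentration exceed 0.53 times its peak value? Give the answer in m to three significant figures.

The plume is Gaussian with σ = √(2Dt) = √(2 × 0.0113 × 20.6) = 0.6823 m.
C/C_peak = exp(−Δx²/(2σ²)) = 0.53 ⇒ Δx = σ·√(−2 ln 0.53) = 0.6823 × 1.127 = 0.7690 m.
Width = 2Δx = 1.54 m.

1.54 m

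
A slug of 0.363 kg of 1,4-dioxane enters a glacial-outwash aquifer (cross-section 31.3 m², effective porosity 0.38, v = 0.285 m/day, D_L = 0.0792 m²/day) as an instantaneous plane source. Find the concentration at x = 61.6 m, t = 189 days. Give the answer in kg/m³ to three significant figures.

0.000819 kg/m³

For an instantaneous plane source, C(x,t) = M/(n_e·A·√(4πDt)) · exp(−(x−vt)²/(4Dt)), with n_e·A the pore (flow) area.
Plume center vt = 0.285 × 189 = 53.865 m, so the well at 61.6 m is 7.735 m downgradient of the peak.
√(4πDt) = 13.72 m, giving peak height M/(n_e·A·√(4πDt)) = 0.363/(0.38 × 31.3 × 13.72) = 0.002224 kg/m³.
(x−vt)²/(4Dt) = (7.735)²/(4 × 0.0792 × 189) = 0.9992; exp(−0.9992) = 0.3682.
C = 0.002224 × 0.3682 = 0.000819 kg/m³.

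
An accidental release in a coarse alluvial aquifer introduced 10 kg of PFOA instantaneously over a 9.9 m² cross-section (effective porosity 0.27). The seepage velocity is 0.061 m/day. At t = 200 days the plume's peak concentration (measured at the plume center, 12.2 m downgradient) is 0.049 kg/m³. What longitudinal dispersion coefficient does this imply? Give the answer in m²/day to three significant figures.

At the plume center C_max = M/(n_e·A·√(4πDt)), so D = M²/(4πt·(n_e·A·C_max)²).
n_e·A·C_max = 0.27 × 9.9 × 0.049 = 0.1310 kg/m.
D = 10²/(4π × 200 × 0.1310²) = 2.32 m²/day.

2.32 m²/day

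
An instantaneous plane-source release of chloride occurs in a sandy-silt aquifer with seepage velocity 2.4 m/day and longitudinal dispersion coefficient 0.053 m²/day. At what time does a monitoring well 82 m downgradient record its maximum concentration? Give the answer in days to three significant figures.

34.2 days

For the 1D instantaneous-source solution, setting ∂C/∂t = 0 at fixed x gives v²t² + 2Dt − x² = 0, so t = (√(D² + v²x²) − D)/v².
√(D² + v²x²) = √(0.053² + 2.4² × 82²) = 196.8; v² = 5.76.
t = (196.8 − 0.053)/5.76 = 34.2 days (vs. the pure-advection estimate x/v = 34.2 d).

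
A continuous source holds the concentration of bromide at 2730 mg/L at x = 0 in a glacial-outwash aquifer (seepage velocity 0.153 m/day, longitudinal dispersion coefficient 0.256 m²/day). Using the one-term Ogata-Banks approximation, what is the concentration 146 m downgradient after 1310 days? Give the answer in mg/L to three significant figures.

2680 mg/L

For a continuous step input, C/C₀ ≈ ½·erfc((x−vt)/(2√(Dt))).
vt = 0.153 × 1310 = 200.43 m and 2√(Dt) = 2√(0.256 × 1310) = 36.63 m.
Argument (x−vt)/(2√(Dt)) = (146 − 200.43)/36.63 = -1.486; ½·erfc(-1.486) = 0.9822.
C = 2730 × 0.9822 = 2680 mg/L.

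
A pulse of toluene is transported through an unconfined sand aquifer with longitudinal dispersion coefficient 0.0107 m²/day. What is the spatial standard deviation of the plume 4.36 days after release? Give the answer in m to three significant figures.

0.305 m

Dispersive spreading gives a Gaussian with σ² = 2Dt; advection only shifts the center.
σ = √(2 × 0.0107 × 4.36) = 0.305 m.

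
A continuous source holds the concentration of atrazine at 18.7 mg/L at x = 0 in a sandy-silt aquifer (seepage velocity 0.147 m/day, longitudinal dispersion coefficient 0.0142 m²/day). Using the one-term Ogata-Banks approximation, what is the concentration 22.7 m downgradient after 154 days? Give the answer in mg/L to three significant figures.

9.13 mg/L

For a continuous step input, C/C₀ ≈ ½·erfc((x−vt)/(2√(Dt))).
vt = 0.147 × 154 = 22.638 m and 2√(Dt) = 2√(0.0142 × 154) = 2.958 m.
Argument (x−vt)/(2√(Dt)) = (22.7 − 22.638)/2.958 = 0.02096; ½·erfc(0.02096) = 0.4882.
C = 18.7 × 0.4882 = 9.13 mg/L.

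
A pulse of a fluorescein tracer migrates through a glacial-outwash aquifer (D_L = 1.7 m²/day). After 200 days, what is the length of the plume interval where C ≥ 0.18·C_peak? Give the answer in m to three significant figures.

96.6 m

The plume is Gaussian with σ = √(2Dt) = √(2 × 1.7 × 200) = 26.08 m.
C/C_peak = exp(−Δx²/(2σ²)) = 0.18 ⇒ Δx = σ·√(−2 ln 0.18) = 26.08 × 1.852 = 48.30 m.
Width = 2Δx = 96.6 m.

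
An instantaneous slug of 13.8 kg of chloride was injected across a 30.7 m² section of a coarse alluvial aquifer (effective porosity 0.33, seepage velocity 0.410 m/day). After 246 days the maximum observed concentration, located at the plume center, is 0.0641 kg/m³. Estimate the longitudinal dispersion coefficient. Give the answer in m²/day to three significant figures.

At the plume center C_max = M/(n_e·A·√(4πDt)), so D = M²/(4πt·(n_e·A·C_max)²).
n_e·A·C_max = 0.33 × 30.7 × 0.0641 = 0.6494 kg/m.
D = 13.8²/(4π × 246 × 0.6494²) = 0.146 m²/day.

0.146 m²/day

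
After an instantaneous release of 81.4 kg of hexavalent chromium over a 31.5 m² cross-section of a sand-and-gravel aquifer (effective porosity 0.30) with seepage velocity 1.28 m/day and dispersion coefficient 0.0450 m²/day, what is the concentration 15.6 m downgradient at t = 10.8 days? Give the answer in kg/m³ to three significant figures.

0.688 kg/m³

For an instantaneous plane source, C(x,t) = M/(n_e·A·√(4πDt)) · exp(−(x−vt)²/(4Dt)), with n_e·A the pore (flow) area.
Plume center vt = 1.28 × 10.8 = 13.824 m, so the well at 15.6 m is 1.776 m downgradient of the peak.
√(4πDt) = 2.471 m, giving peak height M/(n_e·A·√(4πDt)) = 81.4/(0.30 × 31.5 × 2.471) = 3.486 kg/m³.
(x−vt)²/(4Dt) = (1.776)²/(4 × 0.0450 × 10.8) = 1.623; exp(−1.623) = 0.1973.
C = 3.486 × 0.1973 = 0.688 kg/m³.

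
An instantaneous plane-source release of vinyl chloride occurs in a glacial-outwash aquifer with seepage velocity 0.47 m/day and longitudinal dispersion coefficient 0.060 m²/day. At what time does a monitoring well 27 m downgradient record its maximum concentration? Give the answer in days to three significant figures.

57.2 days

For the 1D instantaneous-source solution, setting ∂C/∂t = 0 at fixed x gives v²t² + 2Dt − x² = 0, so t = (√(D² + v²x²) − D)/v².
√(D² + v²x²) = √(0.060² + 0.47² × 27²) = 12.69; v² = 0.2209.
t = (12.69 − 0.060)/0.2209 = 57.2 days (vs. the pure-advection estimate x/v = 57.4 d).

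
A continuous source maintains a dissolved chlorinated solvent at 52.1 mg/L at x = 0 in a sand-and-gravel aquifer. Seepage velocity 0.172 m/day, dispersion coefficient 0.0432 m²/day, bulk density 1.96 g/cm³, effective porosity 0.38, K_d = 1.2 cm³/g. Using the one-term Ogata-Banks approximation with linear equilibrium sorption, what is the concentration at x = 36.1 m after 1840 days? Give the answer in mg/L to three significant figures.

Retardation factor R = 1 + ρ_b·K_d/n = 1 + 1.96 × 1.2/0.38 = 7.189.
Sorption retards both mechanisms: v_R = v/R = 0.02393 m/day, D_R = D/R = 0.006009 m²/day.
v_R·t = 0.02393 × 1840 = 44.0312 m; 2√(D_R t) = 6.650 m; argument = (36.1 − 44.0312)/6.650 = -1.193.
C = C₀ × ½·erfc(-1.193) = 52.1 × 0.9542 = 49.7 mg/L.

49.7 mg/L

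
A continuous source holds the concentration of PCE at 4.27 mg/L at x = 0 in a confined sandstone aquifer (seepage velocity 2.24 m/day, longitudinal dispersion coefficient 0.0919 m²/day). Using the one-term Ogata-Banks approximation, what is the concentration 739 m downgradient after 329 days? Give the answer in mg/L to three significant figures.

1.69 mg/L

For a continuous step input, C/C₀ ≈ ½·erfc((x−vt)/(2√(Dt))).
vt = 2.24 × 329 = 736.96 m and 2√(Dt) = 2√(0.0919 × 329) = 11.00 m.
Argument (x−vt)/(2√(Dt)) = (739 − 736.96)/11.00 = 0.1855; ½·erfc(0.1855) = 0.3965.
C = 4.27 × 0.3965 = 1.69 mg/L.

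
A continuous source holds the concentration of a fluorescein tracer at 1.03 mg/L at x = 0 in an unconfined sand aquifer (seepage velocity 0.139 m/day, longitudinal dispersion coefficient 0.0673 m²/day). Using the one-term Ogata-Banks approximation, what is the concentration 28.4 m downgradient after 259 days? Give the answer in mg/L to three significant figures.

0.928 mg/L

For a continuous step input, C/C₀ ≈ ½·erfc((x−vt)/(2√(Dt))).
vt = 0.139 × 259 = 36.001 m and 2√(Dt) = 2√(0.0673 × 259) = 8.350 m.
Argument (x−vt)/(2√(Dt)) = (28.4 − 36.001)/8.350 = -0.9103; ½·erfc(-0.9103) = 0.9010.
C = 1.03 × 0.9010 = 0.928 mg/L.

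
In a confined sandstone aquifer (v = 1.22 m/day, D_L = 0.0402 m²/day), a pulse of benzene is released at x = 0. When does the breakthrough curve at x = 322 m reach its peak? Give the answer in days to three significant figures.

For the 1D instantaneous-source solution, setting ∂C/∂t = 0 at fixed x gives v²t² + 2Dt − x² = 0, so t = (√(D² + v²x²) − D)/v².
√(D² + v²x²) = √(0.0402² + 1.22² × 322²) = 392.8; v² = 1.4884.
t = (392.8 − 0.0402)/1.4884 = 264 days (vs. the pure-advection estimate x/v = 264 d).

264 days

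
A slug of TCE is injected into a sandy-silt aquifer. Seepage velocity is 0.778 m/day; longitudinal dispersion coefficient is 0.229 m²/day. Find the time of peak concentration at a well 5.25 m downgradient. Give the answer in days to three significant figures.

6.38 days

For the 1D instantaneous-source solution, setting ∂C/∂t = 0 at fixed x gives v²t² + 2Dt − x² = 0, so t = (√(D² + v²x²) − D)/v².
√(D² + v²x²) = √(0.229² + 0.778² × 5.25²) = 4.091; v² = 0.605284.
t = (4.091 − 0.229)/0.605284 = 6.38 days (vs. the pure-advection estimate x/v = 6.75 d).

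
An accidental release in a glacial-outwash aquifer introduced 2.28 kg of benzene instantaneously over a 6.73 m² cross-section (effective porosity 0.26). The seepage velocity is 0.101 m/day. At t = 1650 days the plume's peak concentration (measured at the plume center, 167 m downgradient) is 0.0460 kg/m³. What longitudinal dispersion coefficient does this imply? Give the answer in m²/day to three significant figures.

0.0387 m²/day

At the plume center C_max = M/(n_e·A·√(4πDt)), so D = M²/(4πt·(n_e·A·C_max)²).
n_e·A·C_max = 0.26 × 6.73 × 0.0460 = 0.08049 kg/m.
D = 2.28²/(4π × 1650 × 0.08049²) = 0.0387 m²/day.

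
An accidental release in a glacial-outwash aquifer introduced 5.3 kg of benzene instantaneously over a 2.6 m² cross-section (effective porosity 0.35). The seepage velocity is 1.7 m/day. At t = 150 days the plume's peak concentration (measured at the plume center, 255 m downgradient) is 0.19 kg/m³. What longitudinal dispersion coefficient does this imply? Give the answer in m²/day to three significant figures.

0.498 m²/day

At the plume center C_max = M/(n_e·A·√(4πDt)), so D = M²/(4πt·(n_e·A·C_max)²).
n_e·A·C_max = 0.35 × 2.6 × 0.19 = 0.1729 kg/m.
D = 5.3²/(4π × 150 × 0.1729²) = 0.498 m²/day.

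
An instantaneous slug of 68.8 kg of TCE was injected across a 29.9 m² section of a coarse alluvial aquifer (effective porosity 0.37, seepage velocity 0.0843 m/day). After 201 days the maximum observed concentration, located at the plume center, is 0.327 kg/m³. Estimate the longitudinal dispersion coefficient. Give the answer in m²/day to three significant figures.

At the plume center C_max = M/(n_e·A·√(4πDt)), so D = M²/(4πt·(n_e·A·C_max)²).
n_e·A·C_max = 0.37 × 29.9 × 0.327 = 3.618 kg/m.
D = 68.8²/(4π × 201 × 3.618²) = 0.143 m²/day.

0.143 m²/day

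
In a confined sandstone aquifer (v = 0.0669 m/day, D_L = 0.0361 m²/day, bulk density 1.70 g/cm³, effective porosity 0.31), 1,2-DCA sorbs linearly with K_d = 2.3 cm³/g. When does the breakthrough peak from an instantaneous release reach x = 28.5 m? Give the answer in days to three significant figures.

5690 days

Retardation factor R = 1 + ρ_b·K_d/n = 1 + 1.70 × 2.3/0.31 = 13.61.
Sorption retards both mechanisms: v_R = v/R = 0.004916 m/day, D_R = D/R = 0.002652 m²/day.
Peak time from v_R²t² + 2D_R t − x² = 0: t = (√(D_R² + v_R²x²) − D_R)/v_R².
√(D_R² + v_R²x²) = √(0.002652² + 0.004916² × 28.5²) = 0.1401; v_R² = 2.417e-05.
t = (0.1401 − 0.002652)/2.417e-05 = 5690 days.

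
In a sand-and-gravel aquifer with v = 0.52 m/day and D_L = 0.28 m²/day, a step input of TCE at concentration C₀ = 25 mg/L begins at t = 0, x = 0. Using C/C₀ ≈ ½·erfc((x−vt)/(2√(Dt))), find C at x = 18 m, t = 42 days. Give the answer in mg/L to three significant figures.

For a continuous step input, C/C₀ ≈ ½·erfc((x−vt)/(2√(Dt))).
vt = 0.52 × 42 = 21.84 m and 2√(Dt) = 2√(0.28 × 42) = 6.859 m.
Argument (x−vt)/(2√(Dt)) = (18 − 21.84)/6.859 = -0.5598; ½·erfc(-0.5598) = 0.7857.
C = 25 × 0.7857 = 19.6 mg/L.

19.6 mg/L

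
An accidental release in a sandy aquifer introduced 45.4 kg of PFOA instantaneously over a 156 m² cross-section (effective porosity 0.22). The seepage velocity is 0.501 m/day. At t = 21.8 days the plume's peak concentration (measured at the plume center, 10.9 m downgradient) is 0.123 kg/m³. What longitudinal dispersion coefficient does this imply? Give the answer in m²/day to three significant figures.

0.422 m²/day

At the plume center C_max = M/(n_e·A·√(4πDt)), so D = M²/(4πt·(n_e·A·C_max)²).
n_e·A·C_max = 0.22 × 156 × 0.123 = 4.221 kg/m.
D = 45.4²/(4π × 21.8 × 4.221²) = 0.422 m²/day.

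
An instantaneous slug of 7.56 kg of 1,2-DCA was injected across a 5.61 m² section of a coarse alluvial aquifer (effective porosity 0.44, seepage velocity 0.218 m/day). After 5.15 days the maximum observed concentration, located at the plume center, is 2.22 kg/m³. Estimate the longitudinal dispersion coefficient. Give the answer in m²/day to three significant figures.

At the plume center C_max = M/(n_e·A·√(4πDt)), so D = M²/(4πt·(n_e·A·C_max)²).
n_e·A·C_max = 0.44 × 5.61 × 2.22 = 5.480 kg/m.
D = 7.56²/(4π × 5.15 × 5.480²) = 0.0294 m²/day.

0.0294 m²/day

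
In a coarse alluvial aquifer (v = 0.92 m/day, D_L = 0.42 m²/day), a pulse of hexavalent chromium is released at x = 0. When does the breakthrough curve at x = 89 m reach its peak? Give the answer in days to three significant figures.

96.2 days

For the 1D instantaneous-source solution, setting ∂C/∂t = 0 at fixed x gives v²t² + 2Dt − x² = 0, so t = (√(D² + v²x²) − D)/v².
√(D² + v²x²) = √(0.42² + 0.92² × 89²) = 81.88; v² = 0.8464.
t = (81.88 − 0.42)/0.8464 = 96.2 days (vs. the pure-advection estimate x/v = 96.7 d).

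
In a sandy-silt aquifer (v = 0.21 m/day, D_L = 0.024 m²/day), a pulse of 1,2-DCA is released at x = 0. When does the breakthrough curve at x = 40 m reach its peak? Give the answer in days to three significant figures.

190 days

For the 1D instantaneous-source solution, setting ∂C/∂t = 0 at fixed x gives v²t² + 2Dt − x² = 0, so t = (√(D² + v²x²) − D)/v².
√(D² + v²x²) = √(0.024² + 0.21² × 40²) = 8.400; v² = 0.0441.
t = (8.400 − 0.024)/0.0441 = 190 days (vs. the pure-advection estimate x/v = 190 d).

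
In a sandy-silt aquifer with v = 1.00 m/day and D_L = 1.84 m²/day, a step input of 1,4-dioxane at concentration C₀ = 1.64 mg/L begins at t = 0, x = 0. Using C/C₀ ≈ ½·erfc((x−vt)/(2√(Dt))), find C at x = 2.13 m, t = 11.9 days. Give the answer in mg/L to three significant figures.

For a continuous step input, C/C₀ ≈ ½·erfc((x−vt)/(2√(Dt))).
vt = 1.00 × 11.9 = 11.9 m and 2√(Dt) = 2√(1.84 × 11.9) = 9.359 m.
Argument (x−vt)/(2√(Dt)) = (2.13 − 11.9)/9.359 = -1.044; ½·erfc(-1.044) = 0.9301.
C = 1.64 × 0.9301 = 1.53 mg/L.

1.53 mg/L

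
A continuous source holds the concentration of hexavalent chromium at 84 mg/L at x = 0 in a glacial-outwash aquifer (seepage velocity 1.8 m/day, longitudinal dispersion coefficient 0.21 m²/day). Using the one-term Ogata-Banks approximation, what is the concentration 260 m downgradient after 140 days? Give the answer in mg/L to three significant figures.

For a continuous step input, C/C₀ ≈ ½·erfc((x−vt)/(2√(Dt))).
vt = 1.8 × 140 = 252 m and 2√(Dt) = 2√(0.21 × 140) = 10.84 m.
Argument (x−vt)/(2√(Dt)) = (260 − 252)/10.84 = 0.7380; ½·erfc(0.7380) = 0.1483.
C = 84 × 0.1483 = 12.5 mg/L.

12.5 mg/L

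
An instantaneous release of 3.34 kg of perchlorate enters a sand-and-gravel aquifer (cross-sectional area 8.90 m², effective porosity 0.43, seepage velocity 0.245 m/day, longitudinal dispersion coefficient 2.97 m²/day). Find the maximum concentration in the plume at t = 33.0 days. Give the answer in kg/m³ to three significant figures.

0.0249 kg/m³

The peak of an instantaneous 1D plume sits at x = vt; there the Gaussian factor is 1 and C_max = M/(n_e·A·√(4πDt)), where n_e·A is the pore area the mass is dissolved in.
√(4πDt) = √(4π × 2.97 × 33.0) = 35.09 m, so C_max = 3.34/(0.43 × 8.90 × 35.09) = 0.0249 kg/m³.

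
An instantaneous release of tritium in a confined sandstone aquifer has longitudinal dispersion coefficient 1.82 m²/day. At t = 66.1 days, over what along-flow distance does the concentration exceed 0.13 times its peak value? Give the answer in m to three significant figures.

The plume is Gaussian with σ = √(2Dt) = √(2 × 1.82 × 66.1) = 15.51 m.
C/C_peak = exp(−Δx²/(2σ²)) = 0.13 ⇒ Δx = σ·√(−2 ln 0.13) = 15.51 × 2.020 = 31.33 m.
Width = 2Δx = 62.7 m.

62.7 m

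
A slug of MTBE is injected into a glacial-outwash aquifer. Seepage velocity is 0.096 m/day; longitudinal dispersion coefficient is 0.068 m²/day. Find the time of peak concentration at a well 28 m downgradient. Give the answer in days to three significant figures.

284 days

For the 1D instantaneous-source solution, setting ∂C/∂t = 0 at fixed x gives v²t² + 2Dt − x² = 0, so t = (√(D² + v²x²) − D)/v².
√(D² + v²x²) = √(0.068² + 0.096² × 28²) = 2.689; v² = 0.009216.
t = (2.689 − 0.068)/0.009216 = 284 days (vs. the pure-advection estimate x/v = 292 d).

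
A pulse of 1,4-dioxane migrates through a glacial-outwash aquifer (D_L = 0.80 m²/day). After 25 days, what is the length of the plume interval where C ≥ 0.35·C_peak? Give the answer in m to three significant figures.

18.3 m

The plume is Gaussian with σ = √(2Dt) = √(2 × 0.80 × 25) = 6.325 m.
C/C_peak = exp(−Δx²/(2σ²)) = 0.35 ⇒ Δx = σ·√(−2 ln 0.35) = 6.325 × 1.449 = 9.165 m.
Width = 2Δx = 18.3 m.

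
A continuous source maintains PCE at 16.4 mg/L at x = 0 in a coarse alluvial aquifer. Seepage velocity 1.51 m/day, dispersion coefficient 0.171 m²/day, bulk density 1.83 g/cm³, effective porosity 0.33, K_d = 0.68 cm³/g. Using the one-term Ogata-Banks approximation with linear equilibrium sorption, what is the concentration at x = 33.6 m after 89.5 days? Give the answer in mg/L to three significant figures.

Retardation factor R = 1 + ρ_b·K_d/n = 1 + 1.83 × 0.68/0.33 = 4.771.
Sorption retards both mechanisms: v_R = v/R = 0.3165 m/day, D_R = D/R = 0.03584 m²/day.
v_R·t = 0.3165 × 89.5 = 28.32675 m; 2√(D_R t) = 3.582 m; argument = (33.6 − 28.32675)/3.582 = 1.472.
C = C₀ × ½·erfc(1.472) = 16.4 × 0.01868 = 0.306 mg/L.

0.306 mg/L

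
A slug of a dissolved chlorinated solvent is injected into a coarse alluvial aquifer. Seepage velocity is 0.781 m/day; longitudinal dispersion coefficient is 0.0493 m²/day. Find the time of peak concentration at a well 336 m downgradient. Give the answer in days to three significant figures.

For the 1D instantaneous-source solution, setting ∂C/∂t = 0 at fixed x gives v²t² + 2Dt − x² = 0, so t = (√(D² + v²x²) − D)/v².
√(D² + v²x²) = √(0.0493² + 0.781² × 336²) = 262.4; v² = 0.609961.
t = (262.4 − 0.0493)/0.609961 = 430 days (vs. the pure-advection estimate x/v = 430 d).

430 days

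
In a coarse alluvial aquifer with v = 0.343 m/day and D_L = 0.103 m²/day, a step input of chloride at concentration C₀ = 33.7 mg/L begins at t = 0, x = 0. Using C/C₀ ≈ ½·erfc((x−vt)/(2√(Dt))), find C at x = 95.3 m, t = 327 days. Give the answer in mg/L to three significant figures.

For a continuous step input, C/C₀ ≈ ½·erfc((x−vt)/(2√(Dt))).
vt = 0.343 × 327 = 112.161 m and 2√(Dt) = 2√(0.103 × 327) = 11.61 m.
Argument (x−vt)/(2√(Dt)) = (95.3 − 112.161)/11.61 = -1.452; ½·erfc(-1.452) = 0.9800.
C = 33.7 × 0.9800 = 33.0 mg/L.

33.0 mg/L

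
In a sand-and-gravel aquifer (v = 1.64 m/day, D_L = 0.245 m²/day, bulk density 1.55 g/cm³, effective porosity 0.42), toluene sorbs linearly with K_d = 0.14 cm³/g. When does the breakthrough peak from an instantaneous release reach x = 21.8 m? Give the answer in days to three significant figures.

20.0 days

Retardation factor R = 1 + ρ_b·K_d/n = 1 + 1.55 × 0.14/0.42 = 1.517.
Sorption retards both mechanisms: v_R = v/R = 1.081 m/day, D_R = D/R = 0.1615 m²/day.
Peak time from v_R²t² + 2D_R t − x² = 0: t = (√(D_R² + v_R²x²) − D_R)/v_R².
√(D_R² + v_R²x²) = √(0.1615² + 1.081² × 21.8²) = 23.57; v_R² = 1.169.
t = (23.57 − 0.1615)/1.169 = 20.0 days.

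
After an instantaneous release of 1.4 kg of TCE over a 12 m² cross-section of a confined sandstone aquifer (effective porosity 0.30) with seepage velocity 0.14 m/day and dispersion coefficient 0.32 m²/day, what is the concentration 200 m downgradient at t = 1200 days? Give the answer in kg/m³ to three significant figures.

For an instantaneous plane source, C(x,t) = M/(n_e·A·√(4πDt)) · exp(−(x−vt)²/(4Dt)), with n_e·A the pore (flow) area.
Plume center vt = 0.14 × 1200 = 168 m, so the well at 200 m is 32 m downgradient of the peak.
√(4πDt) = 69.47 m, giving peak height M/(n_e·A·√(4πDt)) = 1.4/(0.30 × 12 × 69.47) = 0.005598 kg/m³.
(x−vt)²/(4Dt) = (32)²/(4 × 0.32 × 1200) = 0.6667; exp(−0.6667) = 0.5134.
C = 0.005598 × 0.5134 = 0.00287 kg/m³.

0.00287 kg/m³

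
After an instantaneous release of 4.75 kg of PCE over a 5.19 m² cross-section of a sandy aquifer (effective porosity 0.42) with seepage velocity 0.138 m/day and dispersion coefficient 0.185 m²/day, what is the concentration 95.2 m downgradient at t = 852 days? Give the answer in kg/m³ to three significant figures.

For an instantaneous plane source, C(x,t) = M/(n_e·A·√(4πDt)) · exp(−(x−vt)²/(4Dt)), with n_e·A the pore (flow) area.
Plume center vt = 0.138 × 852 = 117.576 m, so the well at 95.2 m is 22.376 m upgradient of the peak.
√(4πDt) = 44.51 m, giving peak height M/(n_e·A·√(4πDt)) = 4.75/(0.42 × 5.19 × 44.51) = 0.04896 kg/m³.
(x−vt)²/(4Dt) = (-22.376)²/(4 × 0.185 × 852) = 0.7941; exp(−0.7941) = 0.4520.
C = 0.04896 × 0.4520 = 0.0221 kg/m³.

0.0221 kg/m³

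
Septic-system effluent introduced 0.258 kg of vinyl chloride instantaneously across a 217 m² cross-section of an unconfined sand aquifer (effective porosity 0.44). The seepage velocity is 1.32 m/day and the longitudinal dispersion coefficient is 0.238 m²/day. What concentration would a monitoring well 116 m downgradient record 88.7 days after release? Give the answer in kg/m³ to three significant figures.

0.000164 kg/m³

For an instantaneous plane source, C(x,t) = M/(n_e·A·√(4πDt)) · exp(−(x−vt)²/(4Dt)), with n_e·A the pore (flow) area.
Plume center vt = 1.32 × 88.7 = 117.084 m, so the well at 116 m is 1.084 m upgradient of the peak.
√(4πDt) = 16.29 m, giving peak height M/(n_e·A·√(4πDt)) = 0.258/(0.44 × 217 × 16.29) = 0.0001659 kg/m³.
(x−vt)²/(4Dt) = (-1.084)²/(4 × 0.238 × 88.7) = 0.01392; exp(−0.01392) = 0.9862.
C = 0.0001659 × 0.9862 = 0.000164 kg/m³.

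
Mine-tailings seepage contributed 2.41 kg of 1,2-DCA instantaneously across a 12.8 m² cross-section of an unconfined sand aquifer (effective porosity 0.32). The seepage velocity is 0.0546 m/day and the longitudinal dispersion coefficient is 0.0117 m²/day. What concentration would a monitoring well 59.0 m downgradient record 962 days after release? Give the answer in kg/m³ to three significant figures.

0.0195 kg/m³

For an instantaneous plane source, C(x,t) = M/(n_e·A·√(4πDt)) · exp(−(x−vt)²/(4Dt)), with n_e·A the pore (flow) area.
Plume center vt = 0.0546 × 962 = 52.5252 m, so the well at 59.0 m is 6.4748 m downgradient of the peak.
√(4πDt) = 11.89 m, giving peak height M/(n_e·A·√(4πDt)) = 2.41/(0.32 × 12.8 × 11.89) = 0.04949 kg/m³.
(x−vt)²/(4Dt) = (6.4748)²/(4 × 0.0117 × 962) = 0.9312; exp(−0.9312) = 0.3941.
C = 0.04949 × 0.3941 = 0.0195 kg/m³.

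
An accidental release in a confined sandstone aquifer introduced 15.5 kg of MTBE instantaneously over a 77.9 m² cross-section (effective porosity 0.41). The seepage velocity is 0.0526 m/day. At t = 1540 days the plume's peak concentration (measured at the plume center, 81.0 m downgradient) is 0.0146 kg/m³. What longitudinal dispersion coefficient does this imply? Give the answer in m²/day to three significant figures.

0.0571 m²/day

At the plume center C_max = M/(n_e·A·√(4πDt)), so D = M²/(4πt·(n_e·A·C_max)²).
n_e·A·C_max = 0.41 × 77.9 × 0.0146 = 0.4663 kg/m.
D = 15.5²/(4π × 1540 × 0.4663²) = 0.0571 m²/day.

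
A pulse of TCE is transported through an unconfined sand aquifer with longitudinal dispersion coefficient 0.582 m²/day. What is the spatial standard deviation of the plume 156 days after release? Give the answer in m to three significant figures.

13.5 m

Dispersive spreading gives a Gaussian with σ² = 2Dt; advection only shifts the center.
σ = √(2 × 0.582 × 156) = 13.5 m.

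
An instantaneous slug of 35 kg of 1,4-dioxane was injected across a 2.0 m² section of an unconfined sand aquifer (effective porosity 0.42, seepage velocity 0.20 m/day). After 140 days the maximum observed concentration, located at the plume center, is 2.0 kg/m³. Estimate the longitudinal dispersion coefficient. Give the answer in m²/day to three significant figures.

0.247 m²/day

At the plume center C_max = M/(n_e·A·√(4πDt)), so D = M²/(4πt·(n_e·A·C_max)²).
n_e·A·C_max = 0.42 × 2.0 × 2.0 = 1.680 kg/m.
D = 35²/(4π × 140 × 1.680²) = 0.247 m²/day.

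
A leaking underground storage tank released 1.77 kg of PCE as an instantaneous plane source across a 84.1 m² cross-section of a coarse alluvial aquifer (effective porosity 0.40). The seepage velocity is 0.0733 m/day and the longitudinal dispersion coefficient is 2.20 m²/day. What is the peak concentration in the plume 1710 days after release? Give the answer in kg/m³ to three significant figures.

The peak of an instantaneous 1D plume sits at x = vt; there the Gaussian factor is 1 and C_max = M/(n_e·A·√(4πDt)), where n_e·A is the pore area the mass is dissolved in.
√(4πDt) = √(4π × 2.20 × 1710) = 217.4 m, so C_max = 1.77/(0.40 × 84.1 × 217.4) = 0.000242 kg/m³.

0.000242 kg/m³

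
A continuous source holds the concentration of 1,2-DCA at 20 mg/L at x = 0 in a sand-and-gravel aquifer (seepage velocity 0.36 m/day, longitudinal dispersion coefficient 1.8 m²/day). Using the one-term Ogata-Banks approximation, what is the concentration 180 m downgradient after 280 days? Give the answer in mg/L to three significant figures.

0.126 mg/L

For a continuous step input, C/C₀ ≈ ½·erfc((x−vt)/(2√(Dt))).
vt = 0.36 × 280 = 100.8 m and 2√(Dt) = 2√(1.8 × 280) = 44.90 m.
Argument (x−vt)/(2√(Dt)) = (180 − 100.8)/44.90 = 1.764; ½·erfc(1.764) = 0.006304.
C = 20 × 0.006304 = 0.126 mg/L.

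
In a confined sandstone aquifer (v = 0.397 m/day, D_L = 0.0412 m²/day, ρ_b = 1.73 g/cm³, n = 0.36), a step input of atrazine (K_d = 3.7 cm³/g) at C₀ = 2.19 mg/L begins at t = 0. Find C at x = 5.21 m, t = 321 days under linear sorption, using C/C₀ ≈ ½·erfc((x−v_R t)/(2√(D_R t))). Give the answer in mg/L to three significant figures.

Retardation factor R = 1 + ρ_b·K_d/n = 1 + 1.73 × 3.7/0.36 = 18.78.
Sorption retards both mechanisms: v_R = v/R = 0.02114 m/day, D_R = D/R = 0.002194 m²/day.
v_R·t = 0.02114 × 321 = 6.78594 m; 2√(D_R t) = 1.678 m; argument = (5.21 − 6.78594)/1.678 = -0.9392.
C = C₀ × ½·erfc(-0.9392) = 2.19 × 0.9079 = 1.99 mg/L.

1.99 mg/L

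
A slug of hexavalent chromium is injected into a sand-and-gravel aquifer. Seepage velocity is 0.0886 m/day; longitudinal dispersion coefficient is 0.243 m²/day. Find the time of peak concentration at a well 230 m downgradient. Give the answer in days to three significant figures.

For the 1D instantaneous-source solution, setting ∂C/∂t = 0 at fixed x gives v²t² + 2Dt − x² = 0, so t = (√(D² + v²x²) − D)/v².
√(D² + v²x²) = √(0.243² + 0.0886² × 230²) = 20.38; v² = 0.00784996.
t = (20.38 − 0.243)/0.00784996 = 2570 days (vs. the pure-advection estimate x/v = 2600 d).

2570 days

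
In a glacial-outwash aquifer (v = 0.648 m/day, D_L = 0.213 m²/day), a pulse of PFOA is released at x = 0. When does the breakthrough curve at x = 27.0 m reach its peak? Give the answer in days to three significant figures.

For the 1D instantaneous-source solution, setting ∂C/∂t = 0 at fixed x gives v²t² + 2Dt − x² = 0, so t = (√(D² + v²x²) − D)/v².
√(D² + v²x²) = √(0.213² + 0.648² × 27.0²) = 17.50; v² = 0.419904.
t = (17.50 − 0.213)/0.419904 = 41.2 days (vs. the pure-advection estimate x/v = 41.7 d).

41.2 days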